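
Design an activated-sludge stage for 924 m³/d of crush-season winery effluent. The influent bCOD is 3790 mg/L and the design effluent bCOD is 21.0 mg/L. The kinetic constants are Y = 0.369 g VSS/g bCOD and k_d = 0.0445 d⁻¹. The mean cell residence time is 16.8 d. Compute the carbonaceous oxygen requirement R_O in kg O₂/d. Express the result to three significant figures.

The observed yield is Y_obs = Y/(1 + k_d·θ_c) = 0.369 / (1 + 0.0445 × 16.8) = 0.369 / 1.748 = 0.2111 g VSS per g bCOD removed.
ΔS = 3790 − 21.0 = 3769 mg/L, so the substrate removal rate is 924 × 3769/1000 = 3483 kg bCOD/d.
Net sludge production P_X = 0.2111 × 3483 = 735.3 kg VSS/d.
R_O = Q·ΔS − 1.42 P_X = 3483 − 1044 = 2438 kg O₂/d.

R_O ≈ 2440 kg O₂/d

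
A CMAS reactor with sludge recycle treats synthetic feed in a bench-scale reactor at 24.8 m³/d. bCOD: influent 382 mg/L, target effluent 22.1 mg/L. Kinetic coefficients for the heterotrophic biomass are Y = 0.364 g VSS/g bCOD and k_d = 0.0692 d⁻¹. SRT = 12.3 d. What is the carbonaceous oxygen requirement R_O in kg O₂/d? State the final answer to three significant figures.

R_O ≈ 6.43 kg O₂/d

The observed yield is Y_obs = Y/(1 + k_d·θ_c) = 0.364 / (1 + 0.0692 × 12.3) = 0.364 / 1.851 = 0.1966 g VSS per g bCOD removed.
Substrate removed = Q·(S₀ − S) = 24.8 m³/d × (382 − 22.1) g/m³ = 8.93×10^3 g/d = 8.926 kg/d.
P_X = Y_obs·Q·(S₀ − S) = 0.1966 × 8.926 = 1.755 kg VSS/d.
R_O = Q·ΔS − 1.42 P_X = 8.926 − 2.492 = 6.433 kg O₂/d.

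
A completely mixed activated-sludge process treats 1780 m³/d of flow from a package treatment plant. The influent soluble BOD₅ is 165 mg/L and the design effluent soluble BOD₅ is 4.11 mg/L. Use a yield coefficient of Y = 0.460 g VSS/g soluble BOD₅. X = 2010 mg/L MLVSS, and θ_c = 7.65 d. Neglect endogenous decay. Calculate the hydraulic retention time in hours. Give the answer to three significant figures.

τ ≈ 6.76 h

V·X = Y·Q·ΔS·θ_c gives V = 0.460 × 1780 × (165 − 4.11) × 7.65 / 2010 = 501.4 m³.
Hydraulic retention time τ = V/Q = 501.4 / 1780 = 0.2817 d = 6.760 h.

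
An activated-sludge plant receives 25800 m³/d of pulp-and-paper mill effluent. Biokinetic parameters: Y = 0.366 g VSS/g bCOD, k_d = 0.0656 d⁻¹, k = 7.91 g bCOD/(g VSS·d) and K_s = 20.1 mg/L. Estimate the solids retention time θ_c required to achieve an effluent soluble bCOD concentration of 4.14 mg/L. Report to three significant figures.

θ_c ≈ 2.33 d

At the target effluent, Y k S/(K_s+S) = 0.366×7.91×4.14/24.24 = 0.4945 d⁻¹.
θ_c = 1/(μ − k_d) = 1/(0.4945 − 0.0656) = 1/0.4289 = 2.332 d.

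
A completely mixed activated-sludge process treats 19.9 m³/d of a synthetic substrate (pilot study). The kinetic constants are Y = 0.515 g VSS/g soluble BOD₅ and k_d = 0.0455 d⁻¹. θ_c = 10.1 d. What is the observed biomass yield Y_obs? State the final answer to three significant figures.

Y_obs ≈ 0.353 g VSS/g soluble BOD₅

Correct the yield for decay: Y_obs = Y/(1 + k_d θ_c) = 0.515 / (1 + 0.0455 × 10.1) = 0.515 / 1.460 = 0.3528.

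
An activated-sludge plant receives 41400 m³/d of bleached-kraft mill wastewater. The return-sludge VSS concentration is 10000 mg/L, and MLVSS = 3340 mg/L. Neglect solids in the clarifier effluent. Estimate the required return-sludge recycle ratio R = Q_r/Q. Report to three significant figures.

R ≈ 0.502

Solids balance on the clarifier gives (1+R)X = R·X_r, so R = X/(X_r − X) = 3340 / (10000 − 3340) = 0.5015.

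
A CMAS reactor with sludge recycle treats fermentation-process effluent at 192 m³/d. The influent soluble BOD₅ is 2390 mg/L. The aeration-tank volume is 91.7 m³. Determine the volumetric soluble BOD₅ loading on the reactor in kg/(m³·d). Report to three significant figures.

L_v = Q S₀ / V = 192 × 2390 × 10⁻³ / 91.70 = 5.004 kg/(m³·d).

L_v ≈ 5.00 kg soluble BOD₅/(m³·d)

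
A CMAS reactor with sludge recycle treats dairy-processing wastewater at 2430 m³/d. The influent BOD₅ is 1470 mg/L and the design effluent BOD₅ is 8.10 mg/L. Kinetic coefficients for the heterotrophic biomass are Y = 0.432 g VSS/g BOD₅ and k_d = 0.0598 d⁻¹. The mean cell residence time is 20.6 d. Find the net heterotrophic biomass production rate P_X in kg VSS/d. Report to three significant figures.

Y_obs = Y / (1 + k_d θ_c) = 0.432 / (1 + 0.0598 × 20.6) = 0.432 / 2.232 = 0.1936.
Substrate removed = Q·(S₀ − S) = 2430 m³/d × (1470 − 8.10) g/m³ = 3.55×10^6 g/d = 3552 kg/d.
Net biomass production P_X = Y_obs × Q·(S₀ − S) = 0.1936 × 3552 = 687.6 kg VSS/d.

P_X ≈ 688 kg VSS/d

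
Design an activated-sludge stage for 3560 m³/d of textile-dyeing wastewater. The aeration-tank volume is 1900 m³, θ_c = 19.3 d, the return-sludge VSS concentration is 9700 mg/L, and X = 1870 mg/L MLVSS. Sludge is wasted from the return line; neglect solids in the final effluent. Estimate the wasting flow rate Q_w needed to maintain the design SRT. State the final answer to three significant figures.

Q_w ≈ 19.0 m³/d

Wasting from the return line (neglecting effluent solids): Q_w = V·X / (θ_c·X_r) = 1900 × 1870 / (19.3 × 9700) = 18.98 m³/d.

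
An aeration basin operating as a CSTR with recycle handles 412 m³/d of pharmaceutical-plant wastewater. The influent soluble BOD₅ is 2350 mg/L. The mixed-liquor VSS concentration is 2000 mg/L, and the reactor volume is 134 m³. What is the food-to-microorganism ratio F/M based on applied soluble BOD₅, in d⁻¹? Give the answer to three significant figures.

F/M ≈ 3.61 d⁻¹

Food-to-microorganism ratio F/M = Q S₀ / (V X) = 412 × 2350 / (134.0 × 2000) = 3.613 d⁻¹.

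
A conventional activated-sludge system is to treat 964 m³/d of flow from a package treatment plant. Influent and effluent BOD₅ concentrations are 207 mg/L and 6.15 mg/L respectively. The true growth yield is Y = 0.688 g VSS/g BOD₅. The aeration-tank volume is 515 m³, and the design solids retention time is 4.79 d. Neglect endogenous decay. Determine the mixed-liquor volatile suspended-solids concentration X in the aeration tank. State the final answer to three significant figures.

From V·X = Y·Q·(S₀ − S)·θ_c (decay neglected): X = 0.688 × 964 × (207 − 6.15) × 4.79 / 515 = 1239 mg/L.

X ≈ 1240 mg/L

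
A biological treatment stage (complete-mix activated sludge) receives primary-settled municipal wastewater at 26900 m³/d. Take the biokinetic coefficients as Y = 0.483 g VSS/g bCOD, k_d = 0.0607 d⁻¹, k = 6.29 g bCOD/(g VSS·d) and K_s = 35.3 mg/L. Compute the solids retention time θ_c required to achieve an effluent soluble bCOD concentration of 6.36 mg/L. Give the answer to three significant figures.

From 1/θ_c = Y·k·S/(K_s + S) − k_d: Y·k·S/(K_s+S) = 0.483 × 6.29 × 6.36 / (35.3 + 6.36) = 0.4638 d⁻¹.
θ_c = 1/(μ − k_d) = 1/(0.4638 − 0.0607) = 1/0.4031 = 2.481 d.

θ_c ≈ 2.48 d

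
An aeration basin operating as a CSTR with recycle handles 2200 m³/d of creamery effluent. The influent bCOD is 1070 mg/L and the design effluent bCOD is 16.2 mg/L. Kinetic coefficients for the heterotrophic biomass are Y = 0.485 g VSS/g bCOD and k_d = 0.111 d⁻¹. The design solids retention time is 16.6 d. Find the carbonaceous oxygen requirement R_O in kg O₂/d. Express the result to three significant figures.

Correct the yield for decay: Y_obs = Y/(1 + k_d θ_c) = 0.485 / (1 + 0.111 × 16.6) = 0.485 / 2.843 = 0.1706.
Mass of bCOD removed per day: Q(S₀ − S) = 2200 × 1054 g/m³ = 2318 kg/d.
P_X = Y_obs·Q·(S₀ − S) = 0.1706 × 2318 = 395.6 kg VSS/d.
R_O = Q·ΔS − 1.42 P_X = 2318 − 561.7 = 1757 kg O₂/d.

R_O ≈ 1760 kg O₂/d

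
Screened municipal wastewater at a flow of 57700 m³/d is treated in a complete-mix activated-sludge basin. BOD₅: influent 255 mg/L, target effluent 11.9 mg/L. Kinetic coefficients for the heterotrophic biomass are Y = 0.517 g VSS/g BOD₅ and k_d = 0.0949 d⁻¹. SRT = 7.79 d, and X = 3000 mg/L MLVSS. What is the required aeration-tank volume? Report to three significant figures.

V ≈ 10800 m³

Steady-state biomass mass balance: V·X·(1 + k_d·θ_c) = Y·Q·(S₀ − S)·θ_c, so V = 0.517 × 57700 × (255 − 11.9) × 7.79 / [3000 × (1 + 0.0949 × 7.79)] = 5.65×10^7 / 5218 = 10827 m³.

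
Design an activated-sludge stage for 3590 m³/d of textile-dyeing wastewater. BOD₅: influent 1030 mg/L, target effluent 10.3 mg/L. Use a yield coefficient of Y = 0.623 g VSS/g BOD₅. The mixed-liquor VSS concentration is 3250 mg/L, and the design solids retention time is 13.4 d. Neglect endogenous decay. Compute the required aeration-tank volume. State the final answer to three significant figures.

Biomass mass balance (decay neglected): V·X = Y·Q·(S₀ − S)·θ_c, so V = 0.623 × 3590 × (1030 − 10.3) × 13.4 / 3250 = 9403 m³.

V ≈ 9400 m³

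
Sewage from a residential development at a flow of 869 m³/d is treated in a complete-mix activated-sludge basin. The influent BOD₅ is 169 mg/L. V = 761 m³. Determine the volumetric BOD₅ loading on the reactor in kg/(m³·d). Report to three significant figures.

Applied BOD₅ load per unit volume = Q·S₀/V = (869 × 169/1000)/761.0 = 0.1930 kg BOD₅·m⁻³·d⁻¹.

L_v ≈ 0.193 kg BOD₅/(m³·d)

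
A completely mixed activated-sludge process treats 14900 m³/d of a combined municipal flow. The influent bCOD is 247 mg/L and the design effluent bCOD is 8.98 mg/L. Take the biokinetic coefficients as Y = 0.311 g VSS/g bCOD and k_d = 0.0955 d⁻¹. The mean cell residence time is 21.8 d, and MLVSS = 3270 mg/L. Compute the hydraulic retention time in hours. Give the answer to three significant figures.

τ ≈ 3.84 h

From the SRT design equation V = Y Q (S₀−S) θ_c / [X (1 + k_d θ_c)] = 0.311 × 14900 × (247 − 8.98) × 21.8 / [3270 × (1 + 0.0955 × 21.8)] = 2.4×10^7 / 10078 = 2386 m³.
τ = V/Q = 2386/14900 = 0.1601 d, or 3.843 h.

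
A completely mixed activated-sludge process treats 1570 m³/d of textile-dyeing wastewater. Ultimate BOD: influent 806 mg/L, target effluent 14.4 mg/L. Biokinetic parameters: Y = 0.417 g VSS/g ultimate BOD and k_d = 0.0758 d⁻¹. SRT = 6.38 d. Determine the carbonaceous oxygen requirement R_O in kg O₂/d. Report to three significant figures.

Y_obs = Y / (1 + k_d θ_c) = 0.417 / (1 + 0.0758 × 6.38) = 0.417 / 1.484 = 0.2811.
ΔS = 806 − 14.4 = 791.6 mg/L, so the substrate removal rate is 1570 × 791.6/1000 = 1243 kg ultimate BOD/d.
Biomass synthesised: P_X = Y_obs × 1243 = 349.3 kg VSS/d.
R_O = Q·ΔS − 1.42 P_X = 1243 − 496.0 = 746.8 kg O₂/d.

R_O ≈ 747 kg O₂/d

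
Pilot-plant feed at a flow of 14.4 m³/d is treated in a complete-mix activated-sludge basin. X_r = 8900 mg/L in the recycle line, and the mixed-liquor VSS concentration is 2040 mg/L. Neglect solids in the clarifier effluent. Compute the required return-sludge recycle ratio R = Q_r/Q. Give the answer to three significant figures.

R ≈ 0.297

R = Q_r/Q = X/(X_r − X) = 2040 / (8900 − 2040) = 0.2974.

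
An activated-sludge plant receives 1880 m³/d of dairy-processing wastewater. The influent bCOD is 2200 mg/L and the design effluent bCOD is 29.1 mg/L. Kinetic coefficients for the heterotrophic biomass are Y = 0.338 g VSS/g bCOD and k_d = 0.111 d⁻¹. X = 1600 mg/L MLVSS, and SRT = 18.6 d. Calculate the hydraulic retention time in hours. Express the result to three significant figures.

τ ≈ 66.8 h

Rearranging the biomass balance for a CMAS with decay, V = Y·Q·ΔS·θ_c / [X·(1+k_d θ_c)] = 0.338 × 1880 × (2200 − 29.1) × 18.6 / [1600 × (1 + 0.111 × 18.6)] = 2.57×10^7 / 4903 = 5233 m³.
τ = V/Q = 5233/1880 = 2.783 d, or 66.80 h.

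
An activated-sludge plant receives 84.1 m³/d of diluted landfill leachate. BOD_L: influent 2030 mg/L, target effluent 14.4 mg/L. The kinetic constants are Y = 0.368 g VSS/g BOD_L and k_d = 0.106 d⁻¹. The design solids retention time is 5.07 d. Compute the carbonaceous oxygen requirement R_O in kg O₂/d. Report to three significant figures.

Observed yield with endogenous decay: Y_obs = Y / (1 + k_d·θ_c) = 0.368 / (1 + 0.106 × 5.07) = 0.368 / 1.537 = 0.2394 g VSS/g BOD_L.
ΔS = 2030 − 14.4 = 2016 mg/L, so the substrate removal rate is 84.1 × 2016/1000 = 169.5 kg BOD_L/d.
Net sludge production P_X = 0.2394 × 169.5 = 40.57 kg VSS/d.
R_O = Q·ΔS − 1.42 P_X = 169.5 − 57.62 = 111.9 kg O₂/d.

R_O ≈ 112 kg O₂/d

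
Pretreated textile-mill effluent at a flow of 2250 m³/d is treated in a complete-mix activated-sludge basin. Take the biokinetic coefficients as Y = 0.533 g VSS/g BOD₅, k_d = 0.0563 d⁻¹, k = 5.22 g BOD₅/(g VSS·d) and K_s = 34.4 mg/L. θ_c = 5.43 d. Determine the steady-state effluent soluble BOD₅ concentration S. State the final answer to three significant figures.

For a completely mixed reactor with recycle the Lawrence–McCarty relation gives S = K_s·(1 + k_d·θ_c) / [θ_c·(Y·k − k_d) − 1] = 34.4 × (1 + 0.0563 × 5.43) / [5.43 × (0.533 × 5.22 − 0.0563) − 1] = 44.92 / 13.80 = 3.254 mg/L.

S ≈ 3.25 mg/L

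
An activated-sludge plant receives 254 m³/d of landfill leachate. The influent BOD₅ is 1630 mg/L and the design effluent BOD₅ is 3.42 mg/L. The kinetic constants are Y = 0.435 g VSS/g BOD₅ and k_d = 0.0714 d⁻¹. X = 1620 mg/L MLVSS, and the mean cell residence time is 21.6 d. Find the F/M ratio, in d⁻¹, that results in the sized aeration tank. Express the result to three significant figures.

From the SRT design equation V = Y Q (S₀−S) θ_c / [X (1 + k_d θ_c)] = 0.435 × 254 × (1630 − 3.42) × 21.6 / [1620 × (1 + 0.0714 × 21.6)] = 3.88×10^6 / 4118 = 942.6 m³.
F/M = Q·S₀ / (V·X) = 254 × 1630 / (942.6 × 1620) = 0.2711 g BOD₅·(g VSS·d)⁻¹.

F/M ≈ 0.271 d⁻¹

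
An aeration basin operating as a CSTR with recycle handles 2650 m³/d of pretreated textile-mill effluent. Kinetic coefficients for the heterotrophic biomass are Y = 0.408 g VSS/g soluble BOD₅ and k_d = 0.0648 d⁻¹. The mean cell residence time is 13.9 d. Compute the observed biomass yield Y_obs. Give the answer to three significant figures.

Y_obs = Y / (1 + k_d θ_c) = 0.408 / (1 + 0.0648 × 13.9) = 0.408 / 1.901 = 0.2147.

Y_obs ≈ 0.215 g VSS/g soluble BOD₅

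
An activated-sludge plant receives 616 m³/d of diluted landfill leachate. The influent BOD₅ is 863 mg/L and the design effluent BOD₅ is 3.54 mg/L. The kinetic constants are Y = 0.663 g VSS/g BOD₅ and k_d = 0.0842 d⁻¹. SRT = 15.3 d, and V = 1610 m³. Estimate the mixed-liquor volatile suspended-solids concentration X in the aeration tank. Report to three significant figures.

X ≈ 1460 mg/L

X = Y·Q·ΔS·θ_c / [V·(1 + k_d θ_c)] = 0.663 × 616 × (863 − 3.54) × 15.3 / [1610 × (1 + 0.0842 × 15.3)] = 1458 mg/L.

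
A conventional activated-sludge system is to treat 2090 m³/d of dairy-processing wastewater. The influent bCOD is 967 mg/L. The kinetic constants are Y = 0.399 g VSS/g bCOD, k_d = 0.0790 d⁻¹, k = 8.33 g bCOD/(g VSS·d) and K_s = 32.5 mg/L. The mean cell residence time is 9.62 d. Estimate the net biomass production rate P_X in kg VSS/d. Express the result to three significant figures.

P_X ≈ 457 kg VSS/d

Effluent substrate depends only on kinetics and SRT: S = K_s(1 + k_d θ_c) / [θ_c(Yk − k_d) − 1] = 32.5 × (1 + 0.0790 × 9.62) / [9.62 × (0.399 × 8.33 − 0.0790) − 1] = 57.20 / 30.21 = 1.893 mg/L.
The observed yield is Y_obs = Y/(1 + k_d·θ_c) = 0.399 / (1 + 0.0790 × 9.62) = 0.399 / 1.760 = 0.2267 g VSS per g bCOD removed.
ΔS = 967 − 1.89 = 965.1 mg/L, so the substrate removal rate is 2090 × 965.1/1000 = 2017 kg bCOD/d.
P_X = Y_obs · Q(S₀ − S) = 0.2267 × 2017 = 457.3 kg VSS/d.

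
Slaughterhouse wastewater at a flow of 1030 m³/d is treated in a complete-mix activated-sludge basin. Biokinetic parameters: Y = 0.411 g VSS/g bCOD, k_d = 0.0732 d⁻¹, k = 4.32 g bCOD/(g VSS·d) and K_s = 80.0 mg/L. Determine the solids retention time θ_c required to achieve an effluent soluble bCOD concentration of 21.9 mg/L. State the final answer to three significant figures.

From 1/θ_c = Y·k·S/(K_s + S) − k_d: Y·k·S/(K_s+S) = 0.411 × 4.32 × 21.9 / (80.0 + 21.9) = 0.3816 d⁻¹.
Then 1/θ_c = μ − k_d = 0.3816 − 0.0732 = 0.3084 d⁻¹, giving θ_c = 3.243 d.

θ_c ≈ 3.24 d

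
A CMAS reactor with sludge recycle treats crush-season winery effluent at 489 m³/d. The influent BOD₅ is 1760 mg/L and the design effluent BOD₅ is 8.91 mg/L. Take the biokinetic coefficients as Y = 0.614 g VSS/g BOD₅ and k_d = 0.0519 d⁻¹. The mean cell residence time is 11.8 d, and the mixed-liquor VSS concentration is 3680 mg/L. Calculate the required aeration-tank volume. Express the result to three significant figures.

V ≈ 1050 m³

From the SRT design equation V = Y Q (S₀−S) θ_c / [X (1 + k_d θ_c)] = 0.614 × 489 × (1760 − 8.91) × 11.8 / [3680 × (1 + 0.0519 × 11.8)] = 6.2×10^6 / 5934 = 1046 m³.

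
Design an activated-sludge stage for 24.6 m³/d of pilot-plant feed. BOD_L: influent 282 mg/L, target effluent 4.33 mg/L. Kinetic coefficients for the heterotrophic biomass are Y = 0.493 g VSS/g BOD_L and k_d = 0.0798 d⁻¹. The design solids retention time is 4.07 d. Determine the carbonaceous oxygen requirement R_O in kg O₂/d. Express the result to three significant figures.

Observed yield with endogenous decay: Y_obs = Y / (1 + k_d·θ_c) = 0.493 / (1 + 0.0798 × 4.07) = 0.493 / 1.325 = 0.3721 g VSS/g BOD_L.
Mass of BOD_L removed per day: Q(S₀ − S) = 24.6 × 277.7 g/m³ = 6.831 kg/d.
Biomass synthesised: P_X = Y_obs × 6.831 = 2.542 kg VSS/d.
Carbonaceous O₂ demand = substrate oxidised − cell-mass equivalent = 6.831 − 1.42 × 2.542 = 3.221 kg O₂/d.

R_O ≈ 3.22 kg O₂/d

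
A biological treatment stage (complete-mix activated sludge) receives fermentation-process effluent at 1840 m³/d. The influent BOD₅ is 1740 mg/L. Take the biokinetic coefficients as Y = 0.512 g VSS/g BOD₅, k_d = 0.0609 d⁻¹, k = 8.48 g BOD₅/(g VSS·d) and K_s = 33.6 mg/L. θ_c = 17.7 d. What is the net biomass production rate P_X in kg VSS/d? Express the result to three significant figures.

From the Monod/SRT balance for a CMAS, S = K_s·(1+k_d θ_c)/[θ_c·(Y k − k_d) − 1] = 33.6 × (1 + 0.0609 × 17.7) / [17.7 × (0.512 × 8.48 − 0.0609) − 1] = 69.82 / 74.77 = 0.9338 mg/L.
Observed yield with endogenous decay: Y_obs = Y / (1 + k_d·θ_c) = 0.512 / (1 + 0.0609 × 17.7) = 0.512 / 2.078 = 0.2464 g VSS/g BOD₅.
Mass of BOD₅ removed per day: Q(S₀ − S) = 1840 × 1739 g/m³ = 3200 kg/d.
P_X = Y_obs · Q(S₀ − S) = 0.2464 × 3200 = 788.4 kg VSS/d.

P_X ≈ 788 kg VSS/d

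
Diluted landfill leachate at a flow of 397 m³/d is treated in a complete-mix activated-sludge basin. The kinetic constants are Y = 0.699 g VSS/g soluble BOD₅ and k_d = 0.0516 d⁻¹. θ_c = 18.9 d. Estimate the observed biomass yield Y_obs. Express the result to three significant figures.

The observed yield is Y_obs = Y/(1 + k_d·θ_c) = 0.699 / (1 + 0.0516 × 18.9) = 0.699 / 1.975 = 0.3539 g VSS per g soluble BOD₅ removed.

Y_obs ≈ 0.354 g VSS/g soluble BOD₅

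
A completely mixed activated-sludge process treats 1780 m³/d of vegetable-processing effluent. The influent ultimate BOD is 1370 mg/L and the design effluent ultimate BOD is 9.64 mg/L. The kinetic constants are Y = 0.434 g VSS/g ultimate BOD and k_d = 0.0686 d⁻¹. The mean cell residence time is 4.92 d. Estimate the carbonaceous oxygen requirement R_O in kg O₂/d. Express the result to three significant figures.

R_O ≈ 1310 kg O₂/d

Observed yield with endogenous decay: Y_obs = Y / (1 + k_d·θ_c) = 0.434 / (1 + 0.0686 × 4.92) = 0.434 / 1.338 = 0.3245 g VSS/g ultimate BOD.
Q·(S₀ − S) = 1780 × (1370 − 9.64) × 10⁻³ = 2421 kg/d removed.
Biomass synthesised: P_X = Y_obs × 2421 = 785.7 kg VSS/d.
R_O = Q·(S₀ − S) − 1.42·P_X = 2421 − 1.42 × 785.7 = 1306 kg O₂/d.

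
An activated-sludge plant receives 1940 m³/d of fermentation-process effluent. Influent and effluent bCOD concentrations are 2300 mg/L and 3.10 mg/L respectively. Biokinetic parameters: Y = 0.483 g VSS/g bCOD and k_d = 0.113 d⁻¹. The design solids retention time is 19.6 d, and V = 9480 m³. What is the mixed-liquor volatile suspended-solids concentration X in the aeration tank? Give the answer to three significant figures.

X ≈ 1380 mg/L

X = Y·Q·ΔS·θ_c / [V·(1 + k_d θ_c)] = 0.483 × 1940 × (2300 − 3.10) × 19.6 / [9480 × (1 + 0.113 × 19.6)] = 1384 mg/L.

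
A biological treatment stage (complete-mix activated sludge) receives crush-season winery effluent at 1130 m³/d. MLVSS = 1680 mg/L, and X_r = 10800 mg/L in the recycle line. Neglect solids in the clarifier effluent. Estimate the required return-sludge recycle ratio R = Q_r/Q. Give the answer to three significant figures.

R = Q_r/Q = X/(X_r − X) = 1680 / (10800 − 1680) = 0.1842.

R ≈ 0.184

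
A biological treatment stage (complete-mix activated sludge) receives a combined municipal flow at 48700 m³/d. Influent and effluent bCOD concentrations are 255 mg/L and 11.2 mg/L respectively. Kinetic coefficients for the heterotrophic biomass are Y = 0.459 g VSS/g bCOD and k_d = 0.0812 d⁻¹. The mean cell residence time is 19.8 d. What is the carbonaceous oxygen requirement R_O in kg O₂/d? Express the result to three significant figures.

R_O ≈ 8910 kg O₂/d

Y_obs = Y / (1 + k_d θ_c) = 0.459 / (1 + 0.0812 × 19.8) = 0.459 / 2.608 = 0.1760.
Substrate removed = Q·(S₀ − S) = 48700 m³/d × (255 − 11.2) g/m³ = 1.19×10^7 g/d = 11873 kg/d.
Net sludge production P_X = 0.1760 × 11873 = 2090 kg VSS/d.
R_O = Q·(S₀ − S) − 1.42·P_X = 11873 − 1.42 × 2090 = 8906 kg O₂/d.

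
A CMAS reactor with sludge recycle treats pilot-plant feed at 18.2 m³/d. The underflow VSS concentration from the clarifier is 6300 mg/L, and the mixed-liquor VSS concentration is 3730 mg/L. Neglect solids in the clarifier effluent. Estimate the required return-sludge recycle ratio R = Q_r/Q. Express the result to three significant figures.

R ≈ 1.45

R = Q_r/Q = X/(X_r − X) = 3730 / (6300 − 3730) = 1.451.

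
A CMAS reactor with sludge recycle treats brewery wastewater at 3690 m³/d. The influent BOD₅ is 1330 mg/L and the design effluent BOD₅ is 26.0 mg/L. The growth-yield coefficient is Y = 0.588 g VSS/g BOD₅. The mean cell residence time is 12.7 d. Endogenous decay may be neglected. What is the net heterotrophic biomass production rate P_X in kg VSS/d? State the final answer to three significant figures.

P_X ≈ 2830 kg VSS/d

No decay correction is needed, so Y_obs = Y = 0.588.
Q·(S₀ − S) = 3690 × (1330 − 26.0) × 10⁻³ = 4812 kg/d removed.
P_X = Y_obs · Q(S₀ − S) = 0.5880 × 4812 = 2829 kg VSS/d.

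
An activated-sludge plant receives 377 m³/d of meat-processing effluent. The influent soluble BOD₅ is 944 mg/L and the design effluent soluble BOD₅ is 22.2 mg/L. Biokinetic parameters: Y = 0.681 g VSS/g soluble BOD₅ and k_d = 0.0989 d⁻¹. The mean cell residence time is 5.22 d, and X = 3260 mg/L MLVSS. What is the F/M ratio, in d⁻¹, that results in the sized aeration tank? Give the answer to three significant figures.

F/M ≈ 0.437 d⁻¹

Rearranging the biomass balance for a CMAS with decay, V = Y·Q·ΔS·θ_c / [X·(1+k_d θ_c)] = 0.681 × 377 × (944 − 22.2) × 5.22 / [3260 × (1 + 0.0989 × 5.22)] = 1.24×10^6 / 4943 = 249.9 m³.
F/M = Q·S₀ / (V·X) = 377 × 944 / (249.9 × 3260) = 0.4368 g soluble BOD₅·(g VSS·d)⁻¹.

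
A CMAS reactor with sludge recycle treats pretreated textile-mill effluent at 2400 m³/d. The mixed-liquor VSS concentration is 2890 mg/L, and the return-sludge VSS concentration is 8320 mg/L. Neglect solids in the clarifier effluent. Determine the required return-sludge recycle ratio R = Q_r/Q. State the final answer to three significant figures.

R ≈ 0.532

Solids balance on the clarifier gives (1+R)X = R·X_r, so R = X/(X_r − X) = 2890 / (8320 − 2890) = 0.5322.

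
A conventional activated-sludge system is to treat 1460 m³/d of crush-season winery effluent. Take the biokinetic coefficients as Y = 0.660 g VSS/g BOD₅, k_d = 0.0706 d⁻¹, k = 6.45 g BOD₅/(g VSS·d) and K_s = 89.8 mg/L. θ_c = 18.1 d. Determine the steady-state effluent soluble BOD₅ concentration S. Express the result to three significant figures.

Effluent substrate depends only on kinetics and SRT: S = K_s(1 + k_d θ_c) / [θ_c(Yk − k_d) − 1] = 89.8 × (1 + 0.0706 × 18.1) / [18.1 × (0.660 × 6.45 − 0.0706) − 1] = 204.6 / 74.77 = 2.736 mg/L.

S ≈ 2.74 mg/L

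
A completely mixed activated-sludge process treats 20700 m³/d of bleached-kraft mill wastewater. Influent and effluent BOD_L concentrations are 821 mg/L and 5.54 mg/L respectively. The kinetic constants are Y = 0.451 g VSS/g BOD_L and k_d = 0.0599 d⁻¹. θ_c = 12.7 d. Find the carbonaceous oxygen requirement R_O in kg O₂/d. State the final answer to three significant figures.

R_O ≈ 10700 kg O₂/d

Correct the yield for decay: Y_obs = Y/(1 + k_d θ_c) = 0.451 / (1 + 0.0599 × 12.7) = 0.451 / 1.761 = 0.2561.
ΔS = 821 − 5.54 = 815.5 mg/L, so the substrate removal rate is 20700 × 815.5/1000 = 16880 kg BOD_L/d.
P_X = Y_obs·Q·(S₀ − S) = 0.2561 × 16880 = 4324 kg VSS/d.
Carbonaceous O₂ demand = substrate oxidised − cell-mass equivalent = 16880 − 1.42 × 4324 = 10740 kg O₂/d.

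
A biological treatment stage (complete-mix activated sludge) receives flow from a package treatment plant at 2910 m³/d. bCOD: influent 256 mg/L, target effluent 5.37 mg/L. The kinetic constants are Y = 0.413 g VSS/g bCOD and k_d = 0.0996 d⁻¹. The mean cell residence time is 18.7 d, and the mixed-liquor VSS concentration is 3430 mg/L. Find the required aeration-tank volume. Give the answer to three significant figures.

Steady-state biomass mass balance: V·X·(1 + k_d·θ_c) = Y·Q·(S₀ − S)·θ_c, so V = 0.413 × 2910 × (256 − 5.37) × 18.7 / [3430 × (1 + 0.0996 × 18.7)] = 5.63×10^6 / 9818 = 573.7 m³.

V ≈ 574 m³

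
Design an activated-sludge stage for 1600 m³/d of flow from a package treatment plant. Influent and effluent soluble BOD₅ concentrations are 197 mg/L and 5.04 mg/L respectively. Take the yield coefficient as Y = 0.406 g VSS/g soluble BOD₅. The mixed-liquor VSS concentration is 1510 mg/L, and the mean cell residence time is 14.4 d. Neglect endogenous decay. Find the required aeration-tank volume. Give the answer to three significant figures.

With k_d = 0 the design equation reduces to V = Y Q (S₀−S) θ_c / X = 0.406 × 1600 × (197 − 5.04) × 14.4 / 1510 = 1189 m³.

V ≈ 1190 m³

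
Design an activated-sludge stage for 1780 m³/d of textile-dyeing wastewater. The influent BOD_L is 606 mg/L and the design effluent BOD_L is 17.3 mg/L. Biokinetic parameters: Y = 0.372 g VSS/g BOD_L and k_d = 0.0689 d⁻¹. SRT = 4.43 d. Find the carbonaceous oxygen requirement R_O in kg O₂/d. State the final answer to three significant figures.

R_O ≈ 624 kg O₂/d

Observed yield with endogenous decay: Y_obs = Y / (1 + k_d·θ_c) = 0.372 / (1 + 0.0689 × 4.43) = 0.372 / 1.305 = 0.2850 g VSS/g BOD_L.
Substrate removed = Q·(S₀ − S) = 1780 m³/d × (606 − 17.3) g/m³ = 1.05×10^6 g/d = 1048 kg/d.
P_X = Y_obs·Q·(S₀ − S) = 0.2850 × 1048 = 298.7 kg VSS/d.
R_O = Q·ΔS − 1.42 P_X = 1048 − 424.1 = 623.8 kg O₂/d.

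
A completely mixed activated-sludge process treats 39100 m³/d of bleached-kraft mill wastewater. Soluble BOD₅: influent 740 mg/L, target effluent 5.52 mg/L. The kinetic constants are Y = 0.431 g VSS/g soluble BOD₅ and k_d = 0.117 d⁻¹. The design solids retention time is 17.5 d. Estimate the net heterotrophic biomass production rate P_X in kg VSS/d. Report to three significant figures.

Observed yield with endogenous decay: Y_obs = Y / (1 + k_d·θ_c) = 0.431 / (1 + 0.117 × 17.5) = 0.431 / 3.048 = 0.1414 g VSS/g soluble BOD₅.
ΔS = 740 − 5.52 = 734.5 mg/L, so the substrate removal rate is 39100 × 734.5/1000 = 28718 kg soluble BOD₅/d.
Net biomass production P_X = Y_obs × Q·(S₀ − S) = 0.1414 × 28718 = 4062 kg VSS/d.

P_X ≈ 4060 kg VSS/d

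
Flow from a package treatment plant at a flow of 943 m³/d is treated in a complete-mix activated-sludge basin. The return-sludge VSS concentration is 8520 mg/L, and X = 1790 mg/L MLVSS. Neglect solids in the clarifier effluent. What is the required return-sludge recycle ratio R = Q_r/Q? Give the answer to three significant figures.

Solids balance on the clarifier gives (1+R)X = R·X_r, so R = X/(X_r − X) = 1790 / (8520 − 1790) = 0.2660.

R ≈ 0.266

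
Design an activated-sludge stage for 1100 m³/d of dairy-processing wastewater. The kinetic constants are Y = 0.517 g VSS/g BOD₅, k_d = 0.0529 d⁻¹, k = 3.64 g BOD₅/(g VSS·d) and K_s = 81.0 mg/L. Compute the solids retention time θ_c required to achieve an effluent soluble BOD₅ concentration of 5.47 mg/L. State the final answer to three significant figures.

θ_c ≈ 15.1 d

From 1/θ_c = Y·k·S/(K_s + S) − k_d: Y·k·S/(K_s+S) = 0.517 × 3.64 × 5.47 / (81.0 + 5.47) = 0.1190 d⁻¹.
Then 1/θ_c = μ − k_d = 0.1190 − 0.0529 = 0.06615 d⁻¹, giving θ_c = 15.12 d.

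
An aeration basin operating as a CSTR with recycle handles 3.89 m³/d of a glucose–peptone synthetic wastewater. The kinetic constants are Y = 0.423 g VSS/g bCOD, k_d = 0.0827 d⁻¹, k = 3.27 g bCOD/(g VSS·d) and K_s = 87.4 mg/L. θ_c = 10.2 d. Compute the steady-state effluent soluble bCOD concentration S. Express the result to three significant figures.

S ≈ 13.1 mg/L

From the Monod/SRT balance for a CMAS, S = K_s·(1+k_d θ_c)/[θ_c·(Y k − k_d) − 1] = 87.4 × (1 + 0.0827 × 10.2) / [10.2 × (0.423 × 3.27 − 0.0827) − 1] = 161.1 / 12.27 = 13.14 mg/L.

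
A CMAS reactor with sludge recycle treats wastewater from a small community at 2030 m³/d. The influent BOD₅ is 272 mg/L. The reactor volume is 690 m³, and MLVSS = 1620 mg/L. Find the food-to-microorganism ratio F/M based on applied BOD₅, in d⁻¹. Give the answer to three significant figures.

F/M ≈ 0.494 d⁻¹

Food-to-microorganism ratio F/M = Q S₀ / (V X) = 2030 × 272 / (690.0 × 1620) = 0.4940 d⁻¹.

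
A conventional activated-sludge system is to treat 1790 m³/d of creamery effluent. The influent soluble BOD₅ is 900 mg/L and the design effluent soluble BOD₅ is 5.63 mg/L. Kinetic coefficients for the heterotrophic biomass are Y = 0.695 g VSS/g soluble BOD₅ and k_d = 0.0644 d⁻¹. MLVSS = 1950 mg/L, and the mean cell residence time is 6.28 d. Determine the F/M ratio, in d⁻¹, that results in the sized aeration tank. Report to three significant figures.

F/M ≈ 0.324 d⁻¹

From the SRT design equation V = Y Q (S₀−S) θ_c / [X (1 + k_d θ_c)] = 0.695 × 1790 × (900 − 5.63) × 6.28 / [1950 × (1 + 0.0644 × 6.28)] = 6.99×10^6 / 2739 = 2551 m³.
F/M = Q·S₀ / (V·X) = 1790 × 900 / (2551 × 1950) = 0.3238 g soluble BOD₅·(g VSS·d)⁻¹.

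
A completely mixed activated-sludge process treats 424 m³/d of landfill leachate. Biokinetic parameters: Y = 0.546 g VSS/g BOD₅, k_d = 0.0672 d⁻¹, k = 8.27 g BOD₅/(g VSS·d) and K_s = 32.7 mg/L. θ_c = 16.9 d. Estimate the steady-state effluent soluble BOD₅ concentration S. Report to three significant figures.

S ≈ 0.942 mg/L

Effluent substrate depends only on kinetics and SRT: S = K_s(1 + k_d θ_c) / [θ_c(Yk − k_d) − 1] = 32.7 × (1 + 0.0672 × 16.9) / [16.9 × (0.546 × 8.27 − 0.0672) − 1] = 69.84 / 74.17 = 0.9415 mg/L.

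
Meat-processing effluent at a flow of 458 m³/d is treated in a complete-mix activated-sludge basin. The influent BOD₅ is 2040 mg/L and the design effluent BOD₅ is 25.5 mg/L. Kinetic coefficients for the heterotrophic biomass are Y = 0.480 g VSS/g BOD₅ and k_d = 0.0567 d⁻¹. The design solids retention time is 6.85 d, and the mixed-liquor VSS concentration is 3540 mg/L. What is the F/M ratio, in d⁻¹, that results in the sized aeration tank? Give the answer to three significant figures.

Steady-state biomass mass balance: V·X·(1 + k_d·θ_c) = Y·Q·(S₀ − S)·θ_c, so V = 0.480 × 458 × (2040 − 25.5) × 6.85 / [3540 × (1 + 0.0567 × 6.85)] = 3.03×10^6 / 4915 = 617.2 m³.
Food-to-microorganism ratio F/M = Q S₀ / (V X) = 458 × 2040 / (617.2 × 3540) = 0.4276 d⁻¹.

F/M ≈ 0.428 d⁻¹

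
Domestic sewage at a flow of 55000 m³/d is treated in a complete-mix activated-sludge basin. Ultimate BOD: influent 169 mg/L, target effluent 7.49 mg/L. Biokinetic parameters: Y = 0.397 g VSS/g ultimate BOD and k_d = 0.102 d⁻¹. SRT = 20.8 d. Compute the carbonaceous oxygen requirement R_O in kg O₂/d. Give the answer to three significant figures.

Observed yield with endogenous decay: Y_obs = Y / (1 + k_d·θ_c) = 0.397 / (1 + 0.102 × 20.8) = 0.397 / 3.122 = 0.1272 g VSS/g ultimate BOD.
Mass of ultimate BOD removed per day: Q(S₀ − S) = 55000 × 161.5 g/m³ = 8883 kg/d.
P_X = Y_obs·Q·(S₀ − S) = 0.1272 × 8883 = 1130 kg VSS/d.
R_O = Q·(S₀ − S) − 1.42·P_X = 8883 − 1.42 × 1130 = 7279 kg O₂/d.

R_O ≈ 7280 kg O₂/d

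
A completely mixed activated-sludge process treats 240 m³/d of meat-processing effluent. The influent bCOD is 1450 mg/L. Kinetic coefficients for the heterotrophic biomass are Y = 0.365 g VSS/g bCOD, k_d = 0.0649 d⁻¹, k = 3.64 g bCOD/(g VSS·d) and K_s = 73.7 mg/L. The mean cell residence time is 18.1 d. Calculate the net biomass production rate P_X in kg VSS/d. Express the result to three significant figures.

P_X ≈ 58.1 kg VSS/d

For a completely mixed reactor with recycle the Lawrence–McCarty relation gives S = K_s·(1 + k_d·θ_c) / [θ_c·(Y·k − k_d) − 1] = 73.7 × (1 + 0.0649 × 18.1) / [18.1 × (0.365 × 3.64 − 0.0649) − 1] = 160.3 / 21.87 = 7.328 mg/L.
Observed yield with endogenous decay: Y_obs = Y / (1 + k_d·θ_c) = 0.365 / (1 + 0.0649 × 18.1) = 0.365 / 2.175 = 0.1678 g VSS/g bCOD.
Q·(S₀ − S) = 240 × (1450 − 7.33) × 10⁻³ = 346.2 kg/d removed.
P_X = Y_obs · Q(S₀ − S) = 0.1678 × 346.2 = 58.11 kg VSS/d.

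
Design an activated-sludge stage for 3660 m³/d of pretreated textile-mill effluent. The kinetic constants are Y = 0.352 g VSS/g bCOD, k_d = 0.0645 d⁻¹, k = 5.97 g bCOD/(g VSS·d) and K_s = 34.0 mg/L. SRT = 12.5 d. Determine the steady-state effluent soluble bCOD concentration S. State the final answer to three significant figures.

S ≈ 2.51 mg/L

For a completely mixed reactor with recycle the Lawrence–McCarty relation gives S = K_s·(1 + k_d·θ_c) / [θ_c·(Y·k − k_d) − 1] = 34.0 × (1 + 0.0645 × 12.5) / [12.5 × (0.352 × 5.97 − 0.0645) − 1] = 61.41 / 24.46 = 2.511 mg/L.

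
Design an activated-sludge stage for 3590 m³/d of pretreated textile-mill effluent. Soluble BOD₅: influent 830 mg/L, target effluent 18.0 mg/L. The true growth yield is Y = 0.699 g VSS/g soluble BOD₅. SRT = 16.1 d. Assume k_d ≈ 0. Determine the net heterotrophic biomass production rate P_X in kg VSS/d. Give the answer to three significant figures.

No decay correction is needed, so Y_obs = Y = 0.699.
ΔS = 830 − 18.0 = 812.0 mg/L, so the substrate removal rate is 3590 × 812.0/1000 = 2915 kg soluble BOD₅/d.
Net biomass production P_X = Y_obs × Q·(S₀ − S) = 0.6990 × 2915 = 2038 kg VSS/d.

P_X ≈ 2040 kg VSS/d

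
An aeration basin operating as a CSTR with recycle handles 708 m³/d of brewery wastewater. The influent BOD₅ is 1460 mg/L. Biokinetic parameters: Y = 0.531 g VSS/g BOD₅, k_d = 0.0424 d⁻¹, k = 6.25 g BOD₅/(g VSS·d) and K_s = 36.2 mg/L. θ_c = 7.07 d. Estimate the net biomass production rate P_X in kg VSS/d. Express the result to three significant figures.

P_X ≈ 422 kg VSS/d

Effluent substrate depends only on kinetics and SRT: S = K_s(1 + k_d θ_c) / [θ_c(Yk − k_d) − 1] = 36.2 × (1 + 0.0424 × 7.07) / [7.07 × (0.531 × 6.25 − 0.0424) − 1] = 47.05 / 22.16 = 2.123 mg/L.
Y_obs = Y / (1 + k_d θ_c) = 0.531 / (1 + 0.0424 × 7.07) = 0.531 / 1.300 = 0.4085.
Mass of BOD₅ removed per day: Q(S₀ − S) = 708 × 1458 g/m³ = 1032 kg/d.
Net biomass production P_X = Y_obs × Q·(S₀ − S) = 0.4085 × 1032 = 421.7 kg VSS/d.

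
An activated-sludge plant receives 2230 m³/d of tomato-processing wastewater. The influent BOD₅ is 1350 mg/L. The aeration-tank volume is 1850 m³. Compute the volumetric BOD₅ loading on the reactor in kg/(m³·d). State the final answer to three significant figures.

Volumetric loading L_v = Q·S₀ / V = 2230 × 1350 g/m³ / 1850 m³ = 1627 g/(m³·d) = 1.627 kg BOD₅/(m³·d).

L_v ≈ 1.63 kg BOD₅/(m³·d)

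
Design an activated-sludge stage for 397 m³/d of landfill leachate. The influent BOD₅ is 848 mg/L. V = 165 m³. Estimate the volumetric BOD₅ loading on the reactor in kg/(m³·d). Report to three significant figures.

L_v ≈ 2.04 kg BOD₅/(m³·d)

L_v = Q S₀ / V = 397 × 848 × 10⁻³ / 165.0 = 2.040 kg/(m³·d).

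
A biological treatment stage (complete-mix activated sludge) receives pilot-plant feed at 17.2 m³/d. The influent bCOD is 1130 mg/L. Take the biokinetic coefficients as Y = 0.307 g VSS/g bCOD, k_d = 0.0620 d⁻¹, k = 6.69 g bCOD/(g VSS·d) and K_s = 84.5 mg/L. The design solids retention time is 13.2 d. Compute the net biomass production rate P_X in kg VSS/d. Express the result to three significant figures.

P_X ≈ 3.26 kg VSS/d

From the Monod/SRT balance for a CMAS, S = K_s·(1+k_d θ_c)/[θ_c·(Y k − k_d) − 1] = 84.5 × (1 + 0.0620 × 13.2) / [13.2 × (0.307 × 6.69 − 0.0620) − 1] = 153.7 / 25.29 = 6.075 mg/L.
Correct the yield for decay: Y_obs = Y/(1 + k_d θ_c) = 0.307 / (1 + 0.0620 × 13.2) = 0.307 / 1.818 = 0.1688.
Substrate removed = Q·(S₀ − S) = 17.2 m³/d × (1130 − 6.08) g/m³ = 1.93×10^4 g/d = 19.33 kg/d.
Net biomass production P_X = Y_obs × Q·(S₀ − S) = 0.1688 × 19.33 = 3.264 kg VSS/d.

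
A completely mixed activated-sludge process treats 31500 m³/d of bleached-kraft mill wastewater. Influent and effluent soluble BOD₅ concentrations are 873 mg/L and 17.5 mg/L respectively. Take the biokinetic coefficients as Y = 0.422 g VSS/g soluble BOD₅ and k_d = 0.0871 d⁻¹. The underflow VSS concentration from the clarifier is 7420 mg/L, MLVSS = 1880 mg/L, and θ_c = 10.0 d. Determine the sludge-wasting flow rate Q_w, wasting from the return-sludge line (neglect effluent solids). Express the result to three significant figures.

Q_w ≈ 819 m³/d

Rearranging the biomass balance for a CMAS with decay, V = Y·Q·ΔS·θ_c / [X·(1+k_d θ_c)] = 0.422 × 31500 × (873 − 17.5) × 10.0 / [1880 × (1 + 0.0871 × 10.0)] = 1.14×10^8 / 3517 = 32330 m³.
θ_c = V·X/(Q_w·X_r) when wasting from the recycle, so Q_w = V·X/(θ_c·X_r) = 32330 × 1880 / (10.0 × 7420) = 819.2 m³/d.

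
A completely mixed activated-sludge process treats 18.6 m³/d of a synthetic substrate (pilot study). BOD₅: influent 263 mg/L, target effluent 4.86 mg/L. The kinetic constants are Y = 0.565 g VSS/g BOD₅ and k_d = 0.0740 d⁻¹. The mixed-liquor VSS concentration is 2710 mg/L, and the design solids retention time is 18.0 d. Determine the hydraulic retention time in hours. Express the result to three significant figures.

τ ≈ 9.97 h

Steady-state biomass mass balance: V·X·(1 + k_d·θ_c) = Y·Q·(S₀ − S)·θ_c, so V = 0.565 × 18.6 × (263 − 4.86) × 18.0 / [2710 × (1 + 0.0740 × 18.0)] = 4.88×10^4 / 6320 = 7.727 m³.
τ = V/Q = 7.727/18.6 = 0.4154 d, or 9.970 h.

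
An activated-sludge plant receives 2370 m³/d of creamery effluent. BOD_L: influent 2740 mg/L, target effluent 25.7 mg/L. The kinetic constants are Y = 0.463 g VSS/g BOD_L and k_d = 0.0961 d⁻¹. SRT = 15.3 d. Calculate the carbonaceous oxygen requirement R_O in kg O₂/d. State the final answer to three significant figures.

The observed yield is Y_obs = Y/(1 + k_d·θ_c) = 0.463 / (1 + 0.0961 × 15.3) = 0.463 / 2.470 = 0.1874 g VSS per g BOD_L removed.
ΔS = 2740 − 25.7 = 2714 mg/L, so the substrate removal rate is 2370 × 2714/1000 = 6433 kg BOD_L/d.
P_X = Y_obs·Q·(S₀ − S) = 0.1874 × 6433 = 1206 kg VSS/d.
R_O = Q·ΔS − 1.42 P_X = 6433 − 1712 = 4721 kg O₂/d.

R_O ≈ 4720 kg O₂/d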